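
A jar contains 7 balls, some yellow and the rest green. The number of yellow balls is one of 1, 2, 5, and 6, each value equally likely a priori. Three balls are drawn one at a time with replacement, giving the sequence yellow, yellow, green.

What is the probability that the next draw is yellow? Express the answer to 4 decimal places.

The likelihood of the observed sequence under each hypothesis: P(data | r = 1) = (1/7)(1/7)(6/7) = 6/343; P(data | r = 2) = (2/7)(2/7)(5/7) = 20/343; P(data | r = 5) = (5/7)(5/7)(2/7) = 50/343; P(data | r = 6) = (6/7)(6/7)(1/7) = 36/343.
Weighting by the prior gives 1/4 · 6/343 = 3/686, 1/4 · 20/343 = 5/343, 1/4 · 50/343 = 25/686, 1/4 · 36/343 = 9/343; summing to 4/49.
The posterior is then P(r = 1 | data) = 3/56, P(r = 2 | data) = 5/28, P(r = 5 | data) = 25/56, P(r = 6 | data) = 9/28.
The predictive probability is P(yellow next | data) = (1/7)(3/56) + (2/7)(5/28) + (5/7)(25/56) + (6/7)(9/28) = 32/49.

0.6531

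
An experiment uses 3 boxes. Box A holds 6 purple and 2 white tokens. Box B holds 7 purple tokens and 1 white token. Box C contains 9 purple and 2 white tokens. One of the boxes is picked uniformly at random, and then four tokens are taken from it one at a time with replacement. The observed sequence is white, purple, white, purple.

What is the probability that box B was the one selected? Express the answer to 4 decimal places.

0.1728

For each hypothesis, P(data | H) works out to: P(data | box A) = (2/8)(6/8)(2/8)(6/8) = 0.035156; P(data | box B) = (1/8)(7/8)(1/8)(7/8) = 0.011963; P(data | box C) = (2/11)(9/11)(2/11)(9/11) = 0.02213.
Weighting by the prior gives 1/3 · 0.035156 = 0.011719, 1/3 · 0.011963 = 0.0039876, 1/3 · 0.02213 = 0.0073765; with total 0.023083.
Hence P(box B | data) = (0.0039876) / (0.023083) = 0.17275.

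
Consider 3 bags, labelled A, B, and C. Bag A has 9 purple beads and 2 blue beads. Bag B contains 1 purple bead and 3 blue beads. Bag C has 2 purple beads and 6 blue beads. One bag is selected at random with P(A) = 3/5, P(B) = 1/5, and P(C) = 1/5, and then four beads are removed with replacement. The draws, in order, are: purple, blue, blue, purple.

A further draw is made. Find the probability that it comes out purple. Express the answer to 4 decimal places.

Compute the likelihood of the observed sequence for each case: P(data | bag A) = (9/11)(2/11)(2/11)(9/11) = 0.02213; P(data | bag B) = (1/4)(3/4)(3/4)(1/4) = 0.035156; P(data | bag C) = (2/8)(6/8)(6/8)(2/8) = 0.035156.
Weighting by the prior gives 3/5 · 0.02213 = 0.013278, 1/5 · 0.035156 = 0.0070313, 1/5 · 0.035156 = 0.0070313; with total 0.02734.
Dividing through by the total gives posterior P(bag A | data) = 0.48565, P(bag B | data) = 0.25718, P(bag C | data) = 0.25718.
Averaging over the posterior, P(purple next | data) = (9/11)(0.48565) + (1/4)(0.25718) + (1/4)(0.25718) = 0.52594.

0.5259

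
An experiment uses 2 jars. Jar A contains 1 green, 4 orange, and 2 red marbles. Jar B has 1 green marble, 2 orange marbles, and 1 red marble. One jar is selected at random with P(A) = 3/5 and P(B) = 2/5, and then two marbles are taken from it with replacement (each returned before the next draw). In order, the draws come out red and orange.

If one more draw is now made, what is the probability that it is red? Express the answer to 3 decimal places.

Compute the likelihood of the observed sequence for each case: P(data | jar A) = (2/7)(4/7) = 8/49; P(data | jar B) = (1/4)(2/4) = 1/8.
The prior-weighted likelihoods are 3/5 · 8/49 = 24/245, 2/5 · 1/8 = 1/20; with total 29/196.
The posterior is then P(jar A | data) = 0.66207, P(jar B | data) = 0.33793.
Averaging over the posterior, P(red next | data) = (2/7)(0.66207) + (1/4)(0.33793) = 0.27365.

0.274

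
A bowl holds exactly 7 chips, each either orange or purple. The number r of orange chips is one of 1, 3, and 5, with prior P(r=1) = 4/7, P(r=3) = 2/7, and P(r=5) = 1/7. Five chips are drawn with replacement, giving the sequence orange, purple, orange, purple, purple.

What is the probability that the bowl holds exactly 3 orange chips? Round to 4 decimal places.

Compute the likelihood of the observed sequence for each case: P(data | r = 1) = (1/7)(6/7)(1/7)(6/7)(6/7) = 0.012852; P(data | r = 3) = (3/7)(4/7)(3/7)(4/7)(4/7) = 0.034271; P(data | r = 5) = (5/7)(2/7)(5/7)(2/7)(2/7) = 0.0119.
Multiplying each by its prior: 4/7 · 0.012852 = 0.0073439, 2/7 · 0.034271 = 0.0097918, 1/7 · 0.0119 = 0.0017; summing to 0.018836.
Therefore the posterior P(r = 3 | data) = (0.0097918) / (0.018836) = 0.51986.

0.5199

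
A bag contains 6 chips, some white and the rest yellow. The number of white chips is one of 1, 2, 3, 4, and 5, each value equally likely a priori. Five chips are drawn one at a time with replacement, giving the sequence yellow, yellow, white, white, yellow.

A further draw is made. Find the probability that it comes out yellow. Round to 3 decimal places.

0.570

Compute the likelihood of the observed sequence for each case: P(data | r = 1) = (5/6)(5/6)(1/6)(1/6)(5/6) = 0.016075; P(data | r = 2) = (4/6)(4/6)(2/6)(2/6)(4/6) = 0.032922; P(data | r = 3) = (3/6)(3/6)(3/6)(3/6)(3/6) = 0.03125; P(data | r = 4) = (2/6)(2/6)(4/6)(4/6)(2/6) = 0.016461; P(data | r = 5) = (1/6)(1/6)(5/6)(5/6)(1/6) = 0.003215.
Multiplying each by its prior: 1/5 · 0.016075 = 0.003215, 1/5 · 0.032922 = 0.0065844, 1/5 · 0.03125 = 0.00625, 1/5 · 0.016461 = 0.0032922, 1/5 · 0.003215 = 0.000643; summing to 0.019985.
Dividing through by the total gives posterior P(r = 1 | data) = 0.16088, P(r = 2 | data) = 0.32947, P(r = 3 | data) = 0.31274, P(r = 4 | data) = 0.16474, P(r = 5 | data) = 0.032175.
So P(yellow next | data) = Σ P(yellow next | H) P(H | data) = (5/6)(0.16088) + (2/3)(0.32947) + (1/2)(0.31274) + (1/3)(0.16474) + (1/6)(0.032175) = 0.57036.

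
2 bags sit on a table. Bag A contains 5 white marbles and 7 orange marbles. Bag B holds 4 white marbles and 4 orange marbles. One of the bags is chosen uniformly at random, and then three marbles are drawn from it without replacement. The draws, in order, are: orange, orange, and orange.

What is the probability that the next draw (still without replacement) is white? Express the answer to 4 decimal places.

0.6313

Under each hypothesis, the probability of the observed sequence is: P(data | bag A) = (7/12)(6/11)(5/10) = 7/44; P(data | bag B) = (4/8)(3/7)(2/6) = 1/14.
The prior-weighted likelihoods are 1/2 · 7/44 = 7/88, 1/2 · 1/14 = 1/28; with total 71/616.
Normalising, the posterior is P(bag A | data) = 0.69014, P(bag B | data) = 0.30986.
The predictive probability is P(white next | data) = (5/9)(0.69014) + (4/5)(0.30986) = 0.6313.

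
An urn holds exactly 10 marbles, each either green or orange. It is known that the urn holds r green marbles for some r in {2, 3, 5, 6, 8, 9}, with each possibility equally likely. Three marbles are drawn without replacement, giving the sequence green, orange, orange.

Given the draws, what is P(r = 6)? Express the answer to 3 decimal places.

Compute the likelihood of the observed sequence for each case: P(data | r = 2) = (2/10)(8/9)(7/8) = 7/45; P(data | r = 3) = (3/10)(7/9)(6/8) = 7/40; P(data | r = 5) = (5/10)(5/9)(4/8) = 5/36; P(data | r = 6) = (6/10)(4/9)(3/8) = 1/10; P(data | r = 8) = (8/10)(2/9)(1/8) = 1/45; P(data | r = 9) = (9/10)(1/9)(0/8) = 0.
Multiplying each by its prior: 1/6 · 7/45 = 7/270, 1/6 · 7/40 = 7/240, 1/6 · 5/36 = 5/216, 1/6 · 1/10 = 1/60, 1/6 · 1/45 = 1/270, 1/6 · 0 = 0; with total 71/720.
So P(r = 6 | data) = (1/60) / (71/720) = 12/71.

0.169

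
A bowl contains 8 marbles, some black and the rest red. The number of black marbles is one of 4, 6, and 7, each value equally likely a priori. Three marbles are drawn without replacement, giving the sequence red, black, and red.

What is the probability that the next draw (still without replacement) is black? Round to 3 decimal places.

The likelihood of the observed sequence under each hypothesis: P(data | r = 4) = (4/8)(4/7)(3/6) = 1/7; P(data | r = 6) = (2/8)(6/7)(1/6) = 1/28; P(data | r = 7) = (1/8)(7/7)(0/6) = 0.
Weighting by the prior gives 1/3 · 1/7 = 1/21, 1/3 · 1/28 = 1/84, 1/3 · 0 = 0; these sum to 5/84.
The posterior is then P(r = 4 | data) = 4/5, P(r = 6 | data) = 1/5, P(r = 7 | data) = 0.
The predictive probability is P(black next | data) = (3/5)(4/5) + (1)(1/5) = 17/25.

0.680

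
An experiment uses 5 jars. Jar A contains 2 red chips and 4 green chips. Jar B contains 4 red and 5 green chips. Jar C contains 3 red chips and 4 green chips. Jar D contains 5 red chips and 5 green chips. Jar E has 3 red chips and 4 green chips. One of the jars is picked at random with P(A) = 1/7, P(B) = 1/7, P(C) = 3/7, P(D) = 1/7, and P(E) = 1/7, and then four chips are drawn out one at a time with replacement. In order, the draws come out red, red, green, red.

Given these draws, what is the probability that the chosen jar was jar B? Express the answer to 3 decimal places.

0.154

The likelihood of the observed sequence under each hypothesis: P(data | jar A) = (2/6)(2/6)(4/6)(2/6) = 0.024691; P(data | jar B) = (4/9)(4/9)(5/9)(4/9) = 0.048773; P(data | jar C) = (3/7)(3/7)(4/7)(3/7) = 0.044981; P(data | jar D) = (5/10)(5/10)(5/10)(5/10) = 0.0625; P(data | jar E) = (3/7)(3/7)(4/7)(3/7) = 0.044981.
The prior-weighted likelihoods are 1/7 · 0.024691 = 0.0035273, 1/7 · 0.048773 = 0.0069676, 3/7 · 0.044981 = 0.019278, 1/7 · 0.0625 = 0.0089286, 1/7 · 0.044981 = 0.0064259; these sum to 0.045127.
So P(jar B | data) = (0.0069676) / (0.045127) = 0.1544.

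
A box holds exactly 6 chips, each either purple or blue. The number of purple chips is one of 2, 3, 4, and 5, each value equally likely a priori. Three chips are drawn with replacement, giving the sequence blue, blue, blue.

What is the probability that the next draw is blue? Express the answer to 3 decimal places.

0.590

Compute the likelihood of the observed sequence for each case: P(data | r = 2) = (4/6)(4/6)(4/6) = 8/27; P(data | r = 3) = (3/6)(3/6)(3/6) = 1/8; P(data | r = 4) = (2/6)(2/6)(2/6) = 1/27; P(data | r = 5) = (1/6)(1/6)(1/6) = 1/216.
Multiplying each by its prior: 1/4 · 8/27 = 2/27, 1/4 · 1/8 = 1/32, 1/4 · 1/27 = 1/108, 1/4 · 1/216 = 1/864; with total 25/216.
Dividing through by the total gives posterior P(r = 2 | data) = 16/25, P(r = 3 | data) = 27/100, P(r = 4 | data) = 2/25, P(r = 5 | data) = 1/100.
So P(blue next | data) = Σ P(blue next | H) P(H | data) = (2/3)(16/25) + (1/2)(27/100) + (1/3)(2/25) + (1/6)(1/100) = 59/100.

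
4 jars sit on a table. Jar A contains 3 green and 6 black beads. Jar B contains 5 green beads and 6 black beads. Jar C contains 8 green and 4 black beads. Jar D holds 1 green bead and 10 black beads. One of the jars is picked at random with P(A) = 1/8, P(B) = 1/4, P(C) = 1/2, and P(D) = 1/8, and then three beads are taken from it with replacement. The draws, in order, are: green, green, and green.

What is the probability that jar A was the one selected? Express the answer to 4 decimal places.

0.0263

Compute the likelihood of the observed sequence for each case: P(data | jar A) = (3/9)(3/9)(3/9) = 0.037037; P(data | jar B) = (5/11)(5/11)(5/11) = 0.093914; P(data | jar C) = (8/12)(8/12)(8/12) = 0.2963; P(data | jar D) = (1/11)(1/11)(1/11) = 0.00075131.
Multiplying each by its prior: 1/8 · 0.037037 = 0.0046296, 1/4 · 0.093914 = 0.023479, 1/2 · 0.2963 = 0.14815, 1/8 · 0.00075131 = 9.3914e-05; with total 0.17635.
Therefore the posterior P(jar A | data) = (0.0046296) / (0.17635) = 0.026252.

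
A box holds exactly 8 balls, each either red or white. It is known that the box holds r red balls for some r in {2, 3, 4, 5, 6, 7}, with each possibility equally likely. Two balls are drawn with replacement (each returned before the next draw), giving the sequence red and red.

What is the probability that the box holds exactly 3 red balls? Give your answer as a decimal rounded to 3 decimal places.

The likelihood of the observed sequence under each hypothesis: P(data | r = 2) = (2/8)(2/8) = 1/16; P(data | r = 3) = (3/8)(3/8) = 9/64; P(data | r = 4) = (4/8)(4/8) = 1/4; P(data | r = 5) = (5/8)(5/8) = 25/64; P(data | r = 6) = (6/8)(6/8) = 9/16; P(data | r = 7) = (7/8)(7/8) = 49/64.
Multiplying each by its prior: 1/6 · 1/16 = 1/96, 1/6 · 9/64 = 3/128, 1/6 · 1/4 = 1/24, 1/6 · 25/64 = 25/384, 1/6 · 9/16 = 3/32, 1/6 · 49/64 = 49/384; summing to 139/384.
Hence P(r = 3 | data) = (3/128) / (139/384) = 9/139.

0.065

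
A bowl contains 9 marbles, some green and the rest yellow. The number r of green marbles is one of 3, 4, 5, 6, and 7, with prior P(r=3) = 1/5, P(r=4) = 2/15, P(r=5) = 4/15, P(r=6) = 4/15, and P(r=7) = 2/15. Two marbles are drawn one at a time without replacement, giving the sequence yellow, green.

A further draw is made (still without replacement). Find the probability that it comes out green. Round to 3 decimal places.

The likelihood of the observed sequence under each hypothesis: P(data | r = 3) = (6/9)(3/8) = 1/4; P(data | r = 4) = (5/9)(4/8) = 5/18; P(data | r = 5) = (4/9)(5/8) = 5/18; P(data | r = 6) = (3/9)(6/8) = 1/4; P(data | r = 7) = (2/9)(7/8) = 7/36.
The prior-weighted likelihoods are 1/5 · 1/4 = 1/20, 2/15 · 5/18 = 1/27, 4/15 · 5/18 = 2/27, 4/15 · 1/4 = 1/15, 2/15 · 7/36 = 7/270; these sum to 137/540.
Dividing through by the total gives posterior P(r = 3 | data) = 27/137, P(r = 4 | data) = 20/137, P(r = 5 | data) = 40/137, P(r = 6 | data) = 36/137, P(r = 7 | data) = 14/137.
So P(green next | data) = Σ P(green next | H) P(H | data) = (2/7)(27/137) + (3/7)(20/137) + (4/7)(40/137) + (5/7)(36/137) + (6/7)(14/137) = 538/959.

0.561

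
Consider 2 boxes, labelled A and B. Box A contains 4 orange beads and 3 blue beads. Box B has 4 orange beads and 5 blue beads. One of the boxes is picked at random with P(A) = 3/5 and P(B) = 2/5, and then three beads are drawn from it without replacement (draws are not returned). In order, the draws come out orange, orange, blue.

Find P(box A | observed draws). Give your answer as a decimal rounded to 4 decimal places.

Compute the likelihood of the observed sequence for each case: P(data | box A) = (4/7)(3/6)(3/5) = 6/35; P(data | box B) = (4/9)(3/8)(5/7) = 5/42.
Multiplying each by its prior: 3/5 · 6/35 = 18/175, 2/5 · 5/42 = 1/21; with total 79/525.
Therefore the posterior P(box A | data) = (18/175) / (79/525) = 54/79.

0.6835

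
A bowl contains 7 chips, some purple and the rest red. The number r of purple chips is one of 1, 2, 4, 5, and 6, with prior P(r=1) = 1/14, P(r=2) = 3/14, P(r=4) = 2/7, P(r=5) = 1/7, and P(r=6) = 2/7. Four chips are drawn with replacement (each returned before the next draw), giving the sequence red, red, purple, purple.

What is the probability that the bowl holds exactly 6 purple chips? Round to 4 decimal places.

0.1146

Under each hypothesis, the probability of the observed sequence is: P(data | r = 1) = (6/7)(6/7)(1/7)(1/7) = 0.014994; P(data | r = 2) = (5/7)(5/7)(2/7)(2/7) = 0.041649; P(data | r = 4) = (3/7)(3/7)(4/7)(4/7) = 0.059975; P(data | r = 5) = (2/7)(2/7)(5/7)(5/7) = 0.041649; P(data | r = 6) = (1/7)(1/7)(6/7)(6/7) = 0.014994.
The prior-weighted likelihoods are 1/14 · 0.014994 = 0.001071, 3/14 · 0.041649 = 0.0089249, 2/7 · 0.059975 = 0.017136, 1/7 · 0.041649 = 0.0059499, 2/7 · 0.014994 = 0.0042839; with total 0.037365.
So P(r = 6 | data) = (0.0042839) / (0.037365) = 0.11465.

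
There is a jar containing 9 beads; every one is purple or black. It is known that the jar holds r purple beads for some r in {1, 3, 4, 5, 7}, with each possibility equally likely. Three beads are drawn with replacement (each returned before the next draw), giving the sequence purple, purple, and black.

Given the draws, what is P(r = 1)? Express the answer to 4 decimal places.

Under each hypothesis, the probability of the observed sequence is: P(data | r = 1) = (1/9)(1/9)(8/9) = 0.010974; P(data | r = 3) = (3/9)(3/9)(6/9) = 0.074074; P(data | r = 4) = (4/9)(4/9)(5/9) = 0.10974; P(data | r = 5) = (5/9)(5/9)(4/9) = 0.13717; P(data | r = 7) = (7/9)(7/9)(2/9) = 0.13443.
Multiplying each by its prior: 1/5 · 0.010974 = 0.0021948, 1/5 · 0.074074 = 0.014815, 1/5 · 0.10974 = 0.021948, 1/5 · 0.13717 = 0.027435, 1/5 · 0.13443 = 0.026886; with total 0.093278.
So P(r = 1 | data) = (0.0021948) / (0.093278) = 0.023529.

0.0235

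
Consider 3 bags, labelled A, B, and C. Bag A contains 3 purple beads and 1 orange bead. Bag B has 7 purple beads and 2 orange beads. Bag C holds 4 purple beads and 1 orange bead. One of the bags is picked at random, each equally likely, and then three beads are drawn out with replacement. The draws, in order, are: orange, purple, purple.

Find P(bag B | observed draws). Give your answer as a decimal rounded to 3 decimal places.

For each hypothesis, P(data | H) works out to: P(data | bag A) = (1/4)(3/4)(3/4) = 0.14062; P(data | bag B) = (2/9)(7/9)(7/9) = 0.13443; P(data | bag C) = (1/5)(4/5)(4/5) = 0.128.
The prior-weighted likelihoods are 1/3 · 0.14062 = 0.046875, 1/3 · 0.13443 = 0.04481, 1/3 · 0.128 = 0.042667; these sum to 0.13435.
Hence P(bag B | data) = (0.04481) / (0.13435) = 0.33353.

0.334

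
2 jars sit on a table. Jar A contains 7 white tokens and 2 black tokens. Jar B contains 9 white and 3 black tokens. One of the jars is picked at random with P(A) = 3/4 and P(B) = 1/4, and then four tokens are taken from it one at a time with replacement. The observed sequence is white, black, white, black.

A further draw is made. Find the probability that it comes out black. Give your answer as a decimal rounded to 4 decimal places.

0.2300

Under each hypothesis, the probability of the observed sequence is: P(data | jar A) = (7/9)(2/9)(7/9)(2/9) = 0.029873; P(data | jar B) = (9/12)(3/12)(9/12)(3/12) = 0.035156.
Multiplying each by its prior: 3/4 · 0.029873 = 0.022405, 1/4 · 0.035156 = 0.0087891; with total 0.031194.
Dividing through by the total gives posterior P(jar A | data) = 0.71825, P(jar B | data) = 0.28175.
So P(black next | data) = Σ P(black next | H) P(H | data) = (2/9)(0.71825) + (1/4)(0.28175) = 0.23005.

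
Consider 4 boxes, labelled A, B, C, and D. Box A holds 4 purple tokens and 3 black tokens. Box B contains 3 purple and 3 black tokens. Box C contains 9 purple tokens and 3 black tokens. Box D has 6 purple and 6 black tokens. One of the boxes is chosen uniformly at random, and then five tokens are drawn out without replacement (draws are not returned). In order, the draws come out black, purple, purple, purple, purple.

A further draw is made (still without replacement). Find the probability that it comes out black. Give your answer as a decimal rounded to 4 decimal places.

Under each hypothesis, the probability of the observed sequence is: P(data | box A) = (3/7)(4/6)(3/5)(2/4)(1/3) = 0.028571; P(data | box B) = (3/6)(3/5)(2/4)(1/3)(0/2) = 0; P(data | box C) = (3/12)(9/11)(8/10)(7/9)(6/8) = 0.095455; P(data | box D) = (6/12)(6/11)(5/10)(4/9)(3/8) = 0.022727.
The prior-weighted likelihoods are 1/4 · 0.028571 = 0.0071429, 1/4 · 0 = 0, 1/4 · 0.095455 = 0.023864, 1/4 · 0.022727 = 0.0056818; these sum to 0.036688.
Dividing through by the total gives posterior P(box A | data) = 0.19469, P(box B | data) = 0, P(box C | data) = 0.65044, P(box D | data) = 0.15487.
Averaging over the posterior, P(black next | data) = (1)(0.19469) + (2/7)(0.65044) + (5/7)(0.15487) = 0.49115.

0.4912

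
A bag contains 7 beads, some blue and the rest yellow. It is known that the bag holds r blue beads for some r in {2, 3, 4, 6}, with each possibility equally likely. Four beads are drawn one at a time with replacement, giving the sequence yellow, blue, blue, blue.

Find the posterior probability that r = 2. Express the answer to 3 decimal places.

0.072

The likelihood of the observed sequence under each hypothesis: P(data | r = 2) = (5/7)(2/7)(2/7)(2/7) = 0.01666; P(data | r = 3) = (4/7)(3/7)(3/7)(3/7) = 0.044981; P(data | r = 4) = (3/7)(4/7)(4/7)(4/7) = 0.079967; P(data | r = 6) = (1/7)(6/7)(6/7)(6/7) = 0.089963.
Multiplying each by its prior: 1/4 · 0.01666 = 0.0041649, 1/4 · 0.044981 = 0.011245, 1/4 · 0.079967 = 0.019992, 1/4 · 0.089963 = 0.022491; with total 0.057893.
By Bayes' rule, P(r = 2 | data) = (0.0041649) / (0.057893) = 0.071942.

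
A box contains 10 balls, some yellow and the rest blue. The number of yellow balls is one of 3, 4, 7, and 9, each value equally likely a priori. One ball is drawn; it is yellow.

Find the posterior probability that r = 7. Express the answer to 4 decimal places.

For each hypothesis, P(data | H) works out to: P(data | r = 3) = (3/10) = 3/10; P(data | r = 4) = (4/10) = 2/5; P(data | r = 7) = (7/10) = 7/10; P(data | r = 9) = (9/10) = 9/10.
Weighting by the prior gives 1/4 · 3/10 = 3/40, 1/4 · 2/5 = 1/10, 1/4 · 7/10 = 7/40, 1/4 · 9/10 = 9/40; summing to 23/40.
So P(r = 7 | data) = (7/40) / (23/40) = 7/23.

0.3043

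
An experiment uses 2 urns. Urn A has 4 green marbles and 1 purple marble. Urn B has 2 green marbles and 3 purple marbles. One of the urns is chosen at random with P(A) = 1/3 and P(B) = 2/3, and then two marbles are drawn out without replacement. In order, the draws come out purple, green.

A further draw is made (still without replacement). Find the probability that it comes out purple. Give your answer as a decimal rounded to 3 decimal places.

0.500

Compute the likelihood of the observed sequence for each case: P(data | urn A) = (1/5)(4/4) = 1/5; P(data | urn B) = (3/5)(2/4) = 3/10.
The prior-weighted likelihoods are 1/3 · 1/5 = 1/15, 2/3 · 3/10 = 1/5; with total 4/15.
Dividing through by the total gives posterior P(urn A | data) = 1/4, P(urn B | data) = 3/4.
So P(purple next | data) = Σ P(purple next | H) P(H | data) = (0)(1/4) + (2/3)(3/4) = 1/2.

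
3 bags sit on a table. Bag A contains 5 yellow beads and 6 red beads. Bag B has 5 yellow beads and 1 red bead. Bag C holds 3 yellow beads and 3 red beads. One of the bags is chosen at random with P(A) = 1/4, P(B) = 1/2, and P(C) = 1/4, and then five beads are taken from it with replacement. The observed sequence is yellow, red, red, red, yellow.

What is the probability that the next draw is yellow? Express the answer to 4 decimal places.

The likelihood of the observed sequence under each hypothesis: P(data | bag A) = (5/11)(6/11)(6/11)(6/11)(5/11) = 0.03353; P(data | bag B) = (5/6)(1/6)(1/6)(1/6)(5/6) = 0.003215; P(data | bag C) = (3/6)(3/6)(3/6)(3/6)(3/6) = 0.03125.
Weighting by the prior gives 1/4 · 0.03353 = 0.0083824, 1/2 · 0.003215 = 0.0016075, 1/4 · 0.03125 = 0.0078125; these sum to 0.017802.
Dividing through by the total gives posterior P(bag A | data) = 0.47086, P(bag B | data) = 0.090297, P(bag C | data) = 0.43884.
Averaging over the posterior, P(yellow next | data) = (5/11)(0.47086) + (5/6)(0.090297) + (1/2)(0.43884) = 0.5087.

0.5087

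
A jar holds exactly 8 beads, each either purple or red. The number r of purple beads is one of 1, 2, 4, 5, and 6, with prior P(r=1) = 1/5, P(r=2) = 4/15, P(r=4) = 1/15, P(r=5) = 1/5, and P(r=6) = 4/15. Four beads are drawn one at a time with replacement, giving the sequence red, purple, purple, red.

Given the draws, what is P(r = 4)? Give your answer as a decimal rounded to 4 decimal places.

0.1148

Compute the likelihood of the observed sequence for each case: P(data | r = 1) = (7/8)(1/8)(1/8)(7/8) = 0.011963; P(data | r = 2) = (6/8)(2/8)(2/8)(6/8) = 0.035156; P(data | r = 4) = (4/8)(4/8)(4/8)(4/8) = 0.0625; P(data | r = 5) = (3/8)(5/8)(5/8)(3/8) = 0.054932; P(data | r = 6) = (2/8)(6/8)(6/8)(2/8) = 0.035156.
The prior-weighted likelihoods are 1/5 · 0.011963 = 0.0023926, 4/15 · 0.035156 = 0.009375, 1/15 · 0.0625 = 0.0041667, 1/5 · 0.054932 = 0.010986, 4/15 · 0.035156 = 0.009375; summing to 0.036296.
By Bayes' rule, P(r = 4 | data) = (0.0041667) / (0.036296) = 0.1148.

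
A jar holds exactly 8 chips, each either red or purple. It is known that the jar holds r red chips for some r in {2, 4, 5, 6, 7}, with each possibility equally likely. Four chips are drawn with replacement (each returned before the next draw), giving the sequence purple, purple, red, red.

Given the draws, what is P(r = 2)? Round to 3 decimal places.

Compute the likelihood of the observed sequence for each case: P(data | r = 2) = (6/8)(6/8)(2/8)(2/8) = 0.035156; P(data | r = 4) = (4/8)(4/8)(4/8)(4/8) = 0.0625; P(data | r = 5) = (3/8)(3/8)(5/8)(5/8) = 0.054932; P(data | r = 6) = (2/8)(2/8)(6/8)(6/8) = 0.035156; P(data | r = 7) = (1/8)(1/8)(7/8)(7/8) = 0.011963.
The prior-weighted likelihoods are 1/5 · 0.035156 = 0.0070313, 1/5 · 0.0625 = 0.0125, 1/5 · 0.054932 = 0.010986, 1/5 · 0.035156 = 0.0070313, 1/5 · 0.011963 = 0.0023926; these sum to 0.039941.
So P(r = 2 | data) = (0.0070313) / (0.039941) = 0.17604.

0.176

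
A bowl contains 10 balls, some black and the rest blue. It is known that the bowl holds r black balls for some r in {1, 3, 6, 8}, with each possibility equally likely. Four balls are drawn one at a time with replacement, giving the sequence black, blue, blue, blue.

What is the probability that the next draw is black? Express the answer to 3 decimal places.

Compute the likelihood of the observed sequence for each case: P(data | r = 1) = (1/10)(9/10)(9/10)(9/10) = 0.0729; P(data | r = 3) = (3/10)(7/10)(7/10)(7/10) = 0.1029; P(data | r = 6) = (6/10)(4/10)(4/10)(4/10) = 0.0384; P(data | r = 8) = (8/10)(2/10)(2/10)(2/10) = 0.0064.
Multiplying each by its prior: 1/4 · 0.0729 = 0.018225, 1/4 · 0.1029 = 0.025725, 1/4 · 0.0384 = 0.0096, 1/4 · 0.0064 = 0.0016; with total 0.05515.
The posterior is then P(r = 1 | data) = 0.33046, P(r = 3 | data) = 0.46646, P(r = 6 | data) = 0.17407, P(r = 8 | data) = 0.029012.
Averaging over the posterior, P(black next | data) = (1/10)(0.33046) + (3/10)(0.46646) + (3/5)(0.17407) + (4/5)(0.029012) = 0.30063.

0.301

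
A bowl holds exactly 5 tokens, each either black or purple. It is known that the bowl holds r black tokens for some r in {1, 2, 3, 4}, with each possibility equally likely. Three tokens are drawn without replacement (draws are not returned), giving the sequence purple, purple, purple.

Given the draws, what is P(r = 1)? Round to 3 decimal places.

0.800

The likelihood of the observed sequence under each hypothesis: P(data | r = 1) = (4/5)(3/4)(2/3) = 2/5; P(data | r = 2) = (3/5)(2/4)(1/3) = 1/10; P(data | r = 3) = (2/5)(1/4)(0/3) = 0; P(data | r = 4) = (1/5)(0/4) = 0.
Weighting by the prior gives 1/4 · 2/5 = 1/10, 1/4 · 1/10 = 1/40, 1/4 · 0 = 0, 1/4 · 0 = 0; summing to 1/8.
Hence P(r = 1 | data) = (1/10) / (1/8) = 4/5.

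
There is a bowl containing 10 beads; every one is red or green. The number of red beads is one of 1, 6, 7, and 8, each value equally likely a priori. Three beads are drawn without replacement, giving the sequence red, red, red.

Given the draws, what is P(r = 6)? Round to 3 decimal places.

0.180

For each hypothesis, P(data | H) works out to: P(data | r = 1) = (1/10)(0/9) = 0; P(data | r = 6) = (6/10)(5/9)(4/8) = 1/6; P(data | r = 7) = (7/10)(6/9)(5/8) = 7/24; P(data | r = 8) = (8/10)(7/9)(6/8) = 7/15.
Weighting by the prior gives 1/4 · 0 = 0, 1/4 · 1/6 = 1/24, 1/4 · 7/24 = 7/96, 1/4 · 7/15 = 7/60; summing to 37/160.
By Bayes' rule, P(r = 6 | data) = (1/24) / (37/160) = 20/111.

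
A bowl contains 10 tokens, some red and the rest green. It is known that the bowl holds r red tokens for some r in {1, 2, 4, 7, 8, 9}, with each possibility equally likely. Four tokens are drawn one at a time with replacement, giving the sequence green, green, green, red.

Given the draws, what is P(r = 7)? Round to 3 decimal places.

Compute the likelihood of the observed sequence for each case: P(data | r = 1) = (9/10)(9/10)(9/10)(1/10) = 0.0729; P(data | r = 2) = (8/10)(8/10)(8/10)(2/10) = 0.1024; P(data | r = 4) = (6/10)(6/10)(6/10)(4/10) = 0.0864; P(data | r = 7) = (3/10)(3/10)(3/10)(7/10) = 0.0189; P(data | r = 8) = (2/10)(2/10)(2/10)(8/10) = 0.0064; P(data | r = 9) = (1/10)(1/10)(1/10)(9/10) = 0.0009.
The prior-weighted likelihoods are 1/6 · 0.0729 = 0.01215, 1/6 · 0.1024 = 0.017067, 1/6 · 0.0864 = 0.0144, 1/6 · 0.0189 = 0.00315, 1/6 · 0.0064 = 0.0010667, 1/6 · 0.0009 = 0.00015; these sum to 0.047983.
Therefore the posterior P(r = 7 | data) = (0.00315) / (0.047983) = 0.065648.

0.066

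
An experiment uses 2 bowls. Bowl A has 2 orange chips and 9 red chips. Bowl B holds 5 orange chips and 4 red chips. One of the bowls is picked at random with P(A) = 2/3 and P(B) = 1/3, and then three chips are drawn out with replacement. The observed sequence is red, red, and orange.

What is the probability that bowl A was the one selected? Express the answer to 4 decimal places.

0.6893

The likelihood of the observed sequence under each hypothesis: P(data | bowl A) = (9/11)(9/11)(2/11) = 0.12171; P(data | bowl B) = (4/9)(4/9)(5/9) = 0.10974.
The prior-weighted likelihoods are 2/3 · 0.12171 = 0.081142, 1/3 · 0.10974 = 0.03658; these sum to 0.11772.
By Bayes' rule, P(bowl A | data) = (0.081142) / (0.11772) = 0.68927.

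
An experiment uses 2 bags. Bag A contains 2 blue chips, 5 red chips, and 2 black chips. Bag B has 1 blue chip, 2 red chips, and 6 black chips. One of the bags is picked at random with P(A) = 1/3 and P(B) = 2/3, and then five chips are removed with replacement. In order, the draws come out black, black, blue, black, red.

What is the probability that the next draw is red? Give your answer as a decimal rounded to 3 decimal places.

For each hypothesis, P(data | H) works out to: P(data | bag A) = (2/9)(2/9)(2/9)(2/9)(5/9) = 0.0013548; P(data | bag B) = (6/9)(6/9)(1/9)(6/9)(2/9) = 0.007316.
The prior-weighted likelihoods are 1/3 · 0.0013548 = 0.0004516, 2/3 · 0.007316 = 0.0048773; these sum to 0.0053289.
The posterior is then P(bag A | data) = 0.084746, P(bag B | data) = 0.91525.
So P(red next | data) = Σ P(red next | H) P(H | data) = (5/9)(0.084746) + (2/9)(0.91525) = 0.25047.

0.250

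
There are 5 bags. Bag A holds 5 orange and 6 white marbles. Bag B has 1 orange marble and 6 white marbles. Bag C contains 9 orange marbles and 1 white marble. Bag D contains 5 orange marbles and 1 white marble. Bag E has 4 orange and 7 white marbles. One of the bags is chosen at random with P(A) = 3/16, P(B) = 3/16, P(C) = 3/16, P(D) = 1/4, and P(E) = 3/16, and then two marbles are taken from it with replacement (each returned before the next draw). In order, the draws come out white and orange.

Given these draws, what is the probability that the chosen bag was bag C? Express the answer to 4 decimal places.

For each hypothesis, P(data | H) works out to: P(data | bag A) = (6/11)(5/11) = 0.24793; P(data | bag B) = (6/7)(1/7) = 0.12245; P(data | bag C) = (1/10)(9/10) = 0.09; P(data | bag D) = (1/6)(5/6) = 0.13889; P(data | bag E) = (7/11)(4/11) = 0.2314.
The prior-weighted likelihoods are 3/16 · 0.24793 = 0.046488, 3/16 · 0.12245 = 0.022959, 3/16 · 0.09 = 0.016875, 1/4 · 0.13889 = 0.034722, 3/16 · 0.2314 = 0.043388; summing to 0.16443.
Therefore the posterior P(bag C | data) = (0.016875) / (0.16443) = 0.10263.

0.1026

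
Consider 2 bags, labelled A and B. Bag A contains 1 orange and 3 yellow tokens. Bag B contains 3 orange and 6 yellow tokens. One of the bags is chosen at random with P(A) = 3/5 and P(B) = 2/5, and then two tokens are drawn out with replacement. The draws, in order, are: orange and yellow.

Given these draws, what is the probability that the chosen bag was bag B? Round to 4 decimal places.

0.4414

The likelihood of the observed sequence under each hypothesis: P(data | bag A) = (1/4)(3/4) = 3/16; P(data | bag B) = (3/9)(6/9) = 2/9.
Weighting by the prior gives 3/5 · 3/16 = 9/80, 2/5 · 2/9 = 4/45; summing to 29/144.
So P(bag B | data) = (4/45) / (29/144) = 64/145.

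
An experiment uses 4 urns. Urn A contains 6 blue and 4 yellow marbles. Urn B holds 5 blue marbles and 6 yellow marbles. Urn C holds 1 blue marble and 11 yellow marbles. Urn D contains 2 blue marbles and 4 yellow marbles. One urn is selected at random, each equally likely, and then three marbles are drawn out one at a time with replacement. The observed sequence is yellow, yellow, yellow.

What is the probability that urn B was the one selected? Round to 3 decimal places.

0.126

For each hypothesis, P(data | H) works out to: P(data | urn A) = (4/10)(4/10)(4/10) = 0.064; P(data | urn B) = (6/11)(6/11)(6/11) = 0.16228; P(data | urn C) = (11/12)(11/12)(11/12) = 0.77025; P(data | urn D) = (4/6)(4/6)(4/6) = 0.2963.
Multiplying each by its prior: 1/4 · 0.064 = 0.016, 1/4 · 0.16228 = 0.040571, 1/4 · 0.77025 = 0.19256, 1/4 · 0.2963 = 0.074074; with total 0.32321.
By Bayes' rule, P(urn B | data) = (0.040571) / (0.32321) = 0.12553.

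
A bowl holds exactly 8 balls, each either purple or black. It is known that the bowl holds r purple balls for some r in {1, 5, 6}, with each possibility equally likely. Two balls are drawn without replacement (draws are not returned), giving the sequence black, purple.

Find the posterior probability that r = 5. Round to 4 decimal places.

0.4412

Under each hypothesis, the probability of the observed sequence is: P(data | r = 1) = (7/8)(1/7) = 1/8; P(data | r = 5) = (3/8)(5/7) = 15/56; P(data | r = 6) = (2/8)(6/7) = 3/14.
Multiplying each by its prior: 1/3 · 1/8 = 1/24, 1/3 · 15/56 = 5/56, 1/3 · 3/14 = 1/14; summing to 17/84.
So P(r = 5 | data) = (5/56) / (17/84) = 15/34.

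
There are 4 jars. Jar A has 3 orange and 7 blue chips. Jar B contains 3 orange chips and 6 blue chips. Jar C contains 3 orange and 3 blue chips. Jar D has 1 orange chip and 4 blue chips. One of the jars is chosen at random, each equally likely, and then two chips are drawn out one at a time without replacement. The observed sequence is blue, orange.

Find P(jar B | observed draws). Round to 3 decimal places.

For each hypothesis, P(data | H) works out to: P(data | jar A) = (7/10)(3/9) = 7/30; P(data | jar B) = (6/9)(3/8) = 1/4; P(data | jar C) = (3/6)(3/5) = 3/10; P(data | jar D) = (4/5)(1/4) = 1/5.
Weighting by the prior gives 1/4 · 7/30 = 7/120, 1/4 · 1/4 = 1/16, 1/4 · 3/10 = 3/40, 1/4 · 1/5 = 1/20; summing to 59/240.
By Bayes' rule, P(jar B | data) = (1/16) / (59/240) = 15/59.

0.254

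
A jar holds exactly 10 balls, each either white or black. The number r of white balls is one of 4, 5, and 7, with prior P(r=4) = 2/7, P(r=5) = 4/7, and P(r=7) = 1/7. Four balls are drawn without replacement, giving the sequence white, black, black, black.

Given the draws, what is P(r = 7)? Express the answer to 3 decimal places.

The likelihood of the observed sequence under each hypothesis: P(data | r = 4) = (4/10)(6/9)(5/8)(4/7) = 0.095238; P(data | r = 5) = (5/10)(5/9)(4/8)(3/7) = 0.059524; P(data | r = 7) = (7/10)(3/9)(2/8)(1/7) = 0.0083333.
Multiplying each by its prior: 2/7 · 0.095238 = 0.027211, 4/7 · 0.059524 = 0.034014, 1/7 · 0.0083333 = 0.0011905; with total 0.062415.
Therefore the posterior P(r = 7 | data) = (0.0011905) / (0.062415) = 0.019074.

0.019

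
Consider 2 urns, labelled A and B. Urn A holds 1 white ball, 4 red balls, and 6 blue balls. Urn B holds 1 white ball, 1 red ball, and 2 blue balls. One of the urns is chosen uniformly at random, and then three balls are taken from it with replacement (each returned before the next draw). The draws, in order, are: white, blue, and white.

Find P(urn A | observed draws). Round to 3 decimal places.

Compute the likelihood of the observed sequence for each case: P(data | urn A) = (1/11)(6/11)(1/11) = 0.0045079; P(data | urn B) = (1/4)(2/4)(1/4) = 0.03125.
The prior-weighted likelihoods are 1/2 · 0.0045079 = 0.0022539, 1/2 · 0.03125 = 0.015625; with total 0.017879.
So P(urn A | data) = (0.0022539) / (0.017879) = 0.12607.

0.126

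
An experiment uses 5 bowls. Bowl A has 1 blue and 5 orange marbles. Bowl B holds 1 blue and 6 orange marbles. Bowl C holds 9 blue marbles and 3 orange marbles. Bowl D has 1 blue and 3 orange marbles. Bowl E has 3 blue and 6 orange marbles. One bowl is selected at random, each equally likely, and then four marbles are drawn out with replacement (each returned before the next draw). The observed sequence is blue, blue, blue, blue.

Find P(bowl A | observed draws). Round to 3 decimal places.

0.002

The likelihood of the observed sequence under each hypothesis: P(data | bowl A) = (1/6)(1/6)(1/6)(1/6) = 0.0007716; P(data | bowl B) = (1/7)(1/7)(1/7)(1/7) = 0.00041649; P(data | bowl C) = (9/12)(9/12)(9/12)(9/12) = 0.31641; P(data | bowl D) = (1/4)(1/4)(1/4)(1/4) = 0.0039062; P(data | bowl E) = (3/9)(3/9)(3/9)(3/9) = 0.012346.
The prior-weighted likelihoods are 1/5 · 0.0007716 = 0.00015432, 1/5 · 0.00041649 = 8.3299e-05, 1/5 · 0.31641 = 0.063281, 1/5 · 0.0039062 = 0.00078125, 1/5 · 0.012346 = 0.0024691; summing to 0.066769.
So P(bowl A | data) = (0.00015432) / (0.066769) = 0.0023113.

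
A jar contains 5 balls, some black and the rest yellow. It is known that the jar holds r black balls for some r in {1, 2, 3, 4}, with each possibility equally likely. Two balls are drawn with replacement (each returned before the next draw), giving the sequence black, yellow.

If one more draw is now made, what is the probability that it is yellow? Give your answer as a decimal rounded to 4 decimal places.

Compute the likelihood of the observed sequence for each case: P(data | r = 1) = (1/5)(4/5) = 4/25; P(data | r = 2) = (2/5)(3/5) = 6/25; P(data | r = 3) = (3/5)(2/5) = 6/25; P(data | r = 4) = (4/5)(1/5) = 4/25.
Weighting by the prior gives 1/4 · 4/25 = 1/25, 1/4 · 6/25 = 3/50, 1/4 · 6/25 = 3/50, 1/4 · 4/25 = 1/25; summing to 1/5.
Normalising, the posterior is P(r = 1 | data) = 1/5, P(r = 2 | data) = 3/10, P(r = 3 | data) = 3/10, P(r = 4 | data) = 1/5.
The predictive probability is P(yellow next | data) = (4/5)(1/5) + (3/5)(3/10) + (2/5)(3/10) + (1/5)(1/5) = 1/2.

0.5000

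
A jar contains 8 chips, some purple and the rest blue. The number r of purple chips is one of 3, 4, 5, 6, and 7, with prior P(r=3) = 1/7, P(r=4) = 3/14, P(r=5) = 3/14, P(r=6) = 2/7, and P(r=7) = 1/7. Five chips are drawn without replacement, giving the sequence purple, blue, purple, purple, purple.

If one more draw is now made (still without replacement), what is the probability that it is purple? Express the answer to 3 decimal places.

Compute the likelihood of the observed sequence for each case: P(data | r = 3) = (3/8)(5/7)(2/6)(1/5)(0/4) = 0; P(data | r = 4) = (4/8)(4/7)(3/6)(2/5)(1/4) = 0.014286; P(data | r = 5) = (5/8)(3/7)(4/6)(3/5)(2/4) = 0.053571; P(data | r = 6) = (6/8)(2/7)(5/6)(4/5)(3/4) = 0.10714; P(data | r = 7) = (7/8)(1/7)(6/6)(5/5)(4/4) = 0.125.
Weighting by the prior gives 1/7 · 0 = 0, 3/14 · 0.014286 = 0.0030612, 3/14 · 0.053571 = 0.01148, 2/7 · 0.10714 = 0.030612, 1/7 · 0.125 = 0.017857; these sum to 0.06301.
Normalising, the posterior is P(r = 3 | data) = 0, P(r = 4 | data) = 0.048583, P(r = 5 | data) = 0.18219, P(r = 6 | data) = 0.48583, P(r = 7 | data) = 0.2834.
Averaging over the posterior, P(purple next | data) = (0)(0.048583) + (1/3)(0.18219) + (2/3)(0.48583) + (1)(0.2834) = 0.66802.

0.668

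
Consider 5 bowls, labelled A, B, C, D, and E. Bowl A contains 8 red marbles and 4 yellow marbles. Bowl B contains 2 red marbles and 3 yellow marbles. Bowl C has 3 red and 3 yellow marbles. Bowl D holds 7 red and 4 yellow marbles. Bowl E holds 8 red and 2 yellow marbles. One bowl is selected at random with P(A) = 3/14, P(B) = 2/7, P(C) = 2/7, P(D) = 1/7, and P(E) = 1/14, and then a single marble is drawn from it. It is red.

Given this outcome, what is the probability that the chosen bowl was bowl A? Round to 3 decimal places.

0.261

The likelihood of this draw under each hypothesis: P(data | bowl A) = (8/12) = 2/3; P(data | bowl B) = (2/5) = 2/5; P(data | bowl C) = (3/6) = 1/2; P(data | bowl D) = (7/11) = 7/11; P(data | bowl E) = (8/10) = 4/5.
The prior-weighted likelihoods are 3/14 · 2/3 = 1/7, 2/7 · 2/5 = 4/35, 2/7 · 1/2 = 1/7, 1/7 · 7/11 = 1/11, 1/14 · 4/5 = 2/35; summing to 211/385.
By Bayes' rule, P(bowl A | data) = (1/7) / (211/385) = 55/211.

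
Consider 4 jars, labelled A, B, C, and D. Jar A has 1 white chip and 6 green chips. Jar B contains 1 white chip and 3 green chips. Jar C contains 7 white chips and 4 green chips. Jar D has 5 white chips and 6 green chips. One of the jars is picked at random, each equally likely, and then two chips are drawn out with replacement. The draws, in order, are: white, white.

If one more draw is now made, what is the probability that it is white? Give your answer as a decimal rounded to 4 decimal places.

0.5330

The likelihood of the observed sequence under each hypothesis: P(data | jar A) = (1/7)(1/7) = 0.020408; P(data | jar B) = (1/4)(1/4) = 0.0625; P(data | jar C) = (7/11)(7/11) = 0.40496; P(data | jar D) = (5/11)(5/11) = 0.20661.
Multiplying each by its prior: 1/4 · 0.020408 = 0.005102, 1/4 · 0.0625 = 0.015625, 1/4 · 0.40496 = 0.10124, 1/4 · 0.20661 = 0.051653; summing to 0.17362.
Normalising, the posterior is P(jar A | data) = 0.029386, P(jar B | data) = 0.089996, P(jar C | data) = 0.58311, P(jar D | data) = 0.29751.
The predictive probability is P(white next | data) = (1/7)(0.029386) + (1/4)(0.089996) + (7/11)(0.58311) + (5/11)(0.29751) = 0.533.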